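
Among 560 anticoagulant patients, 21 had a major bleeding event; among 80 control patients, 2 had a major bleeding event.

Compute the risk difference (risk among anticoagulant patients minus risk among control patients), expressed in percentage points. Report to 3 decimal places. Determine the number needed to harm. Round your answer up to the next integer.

RD = 1.250; NNH = 80

risk, anticoagulant patients = 21/560 = 0.03750
risk, control patients = 2/80 = 0.02500
risk difference = 0.03750 − 0.02500 = 0.01250 → 1.250 percentage points
absolute risk difference = 0.012500
1 / 0.012500 = 80.000 → round up → 80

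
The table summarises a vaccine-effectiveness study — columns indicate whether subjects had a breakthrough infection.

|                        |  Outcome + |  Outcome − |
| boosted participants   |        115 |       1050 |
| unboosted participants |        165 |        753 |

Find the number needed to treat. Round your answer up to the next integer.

risk, boosted participants = 115/1165 = 0.098712
risk, unboosted participants = 165/918 = 0.179739
absolute risk difference = 0.081026
1 / 0.081026 = 12.342 → round up → 13

13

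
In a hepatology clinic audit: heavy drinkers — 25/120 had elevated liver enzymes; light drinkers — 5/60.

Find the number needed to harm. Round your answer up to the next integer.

NNH = 8

risk, heavy drinkers = 25/120 = 0.208333
risk, light drinkers = 5/60 = 0.083333
absolute risk difference = 0.125000
1 / 0.125000 = 8.000 → round up → 8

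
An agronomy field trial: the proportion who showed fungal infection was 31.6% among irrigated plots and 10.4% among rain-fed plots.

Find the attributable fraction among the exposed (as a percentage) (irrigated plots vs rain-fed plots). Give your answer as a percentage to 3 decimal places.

AR% = (0.3160 − 0.1040) / 0.3160 = 0.6709 → 67.089%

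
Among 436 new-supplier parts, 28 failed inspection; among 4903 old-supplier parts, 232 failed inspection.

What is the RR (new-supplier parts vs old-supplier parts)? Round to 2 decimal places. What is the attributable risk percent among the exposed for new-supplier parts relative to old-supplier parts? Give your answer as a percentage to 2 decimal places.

RR = 1.36; AR% = 26.32%

risk, new-supplier parts = 28/436 = 0.06422
risk, old-supplier parts = 232/4903 = 0.04732
RR = 0.06422 / 0.04732 = 1.36
AR% = (0.06422 − 0.04732) / 0.06422 = 0.2632 → 26.32%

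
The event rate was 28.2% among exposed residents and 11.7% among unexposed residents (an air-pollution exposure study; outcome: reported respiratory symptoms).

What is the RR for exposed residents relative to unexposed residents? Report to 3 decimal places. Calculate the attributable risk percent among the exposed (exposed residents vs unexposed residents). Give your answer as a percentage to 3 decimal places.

RR = 0.2820 / 0.1170 = 2.410
AR% = (0.2820 − 0.1170) / 0.2820 = 0.5851 → 58.511%

RR = 2.410; AR% = 58.511%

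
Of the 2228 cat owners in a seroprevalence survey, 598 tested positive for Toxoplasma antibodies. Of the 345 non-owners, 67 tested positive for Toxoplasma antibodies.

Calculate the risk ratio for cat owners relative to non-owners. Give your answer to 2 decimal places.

risk, cat owners = 598/2228 = 0.2684
risk, non-owners = 67/345 = 0.1942
RR = 0.2684 / 0.1942 = 1.38

1.38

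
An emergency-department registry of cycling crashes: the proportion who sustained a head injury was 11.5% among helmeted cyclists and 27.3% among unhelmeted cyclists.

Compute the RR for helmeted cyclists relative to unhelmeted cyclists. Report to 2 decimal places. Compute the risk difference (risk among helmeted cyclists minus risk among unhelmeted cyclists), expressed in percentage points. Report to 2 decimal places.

RR = 0.42; RD = -15.80

RR = 0.1150 / 0.2730 = 0.42
risk difference = 0.1150 − 0.2730 = -0.1580 → -15.80 percentage points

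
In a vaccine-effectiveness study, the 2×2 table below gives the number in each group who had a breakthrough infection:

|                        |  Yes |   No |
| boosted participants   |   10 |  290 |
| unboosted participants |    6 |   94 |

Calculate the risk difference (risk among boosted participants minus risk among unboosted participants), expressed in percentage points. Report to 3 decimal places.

-2.667

risk, boosted participants = 10/300 = 0.03333
risk, unboosted participants = 6/100 = 0.06000
risk difference = 0.03333 − 0.06000 = -0.02667 → -2.667 percentage points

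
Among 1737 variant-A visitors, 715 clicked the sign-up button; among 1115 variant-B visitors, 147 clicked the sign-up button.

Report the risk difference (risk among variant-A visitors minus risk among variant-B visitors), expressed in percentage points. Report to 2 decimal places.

27.98

risk, variant-A visitors = 715/1737 = 0.4116
risk, variant-B visitors = 147/1115 = 0.1318
risk difference = 0.4116 − 0.1318 = 0.2798 → 27.98 percentage points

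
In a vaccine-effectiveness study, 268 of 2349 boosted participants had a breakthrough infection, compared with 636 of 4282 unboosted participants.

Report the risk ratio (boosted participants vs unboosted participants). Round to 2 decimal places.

0.77

risk, boosted participants = 268/2349 = 0.1141
risk, unboosted participants = 636/4282 = 0.1485
RR = 0.1141 / 0.1485 = 0.77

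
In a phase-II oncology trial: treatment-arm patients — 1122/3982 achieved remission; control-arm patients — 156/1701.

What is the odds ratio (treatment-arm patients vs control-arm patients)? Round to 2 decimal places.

OR = (1122 × 1545) / (2860 × 156) = 1733490/446160 ≈ 3.89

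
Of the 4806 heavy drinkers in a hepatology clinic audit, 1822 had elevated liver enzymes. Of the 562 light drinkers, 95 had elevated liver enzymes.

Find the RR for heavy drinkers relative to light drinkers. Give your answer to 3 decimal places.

risk, heavy drinkers = 1822/4806 = 0.3791
risk, light drinkers = 95/562 = 0.1690
RR = 0.3791 / 0.1690 = 2.243

RR = 2.243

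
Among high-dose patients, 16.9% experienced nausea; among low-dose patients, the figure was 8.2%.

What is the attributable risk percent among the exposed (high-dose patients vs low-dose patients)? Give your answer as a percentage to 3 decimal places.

AR% = (0.1690 − 0.0820) / 0.1690 = 0.5148 → 51.479%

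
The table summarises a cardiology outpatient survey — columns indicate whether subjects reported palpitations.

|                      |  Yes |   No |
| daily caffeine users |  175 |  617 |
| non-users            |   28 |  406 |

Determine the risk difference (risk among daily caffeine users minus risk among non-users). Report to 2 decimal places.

risk, daily caffeine users = 175/792 = 0.2210
risk, non-users = 28/434 = 0.0645
risk difference = 0.2210 − 0.0645 = 0.16

RD = 0.16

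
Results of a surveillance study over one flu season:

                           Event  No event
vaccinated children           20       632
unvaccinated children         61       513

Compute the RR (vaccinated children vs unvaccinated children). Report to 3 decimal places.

RR ≈ 0.289

risk, vaccinated children = 20/652 = 0.03067
risk, unvaccinated children = 61/574 = 0.10627
RR = 0.03067 / 0.10627 = 0.289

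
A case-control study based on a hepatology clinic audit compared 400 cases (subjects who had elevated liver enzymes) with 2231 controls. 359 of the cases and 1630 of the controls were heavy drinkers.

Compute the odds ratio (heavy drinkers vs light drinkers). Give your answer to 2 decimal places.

OR = (359 × 601) / (1630 × 41) = 215759/66830 ≈ 3.23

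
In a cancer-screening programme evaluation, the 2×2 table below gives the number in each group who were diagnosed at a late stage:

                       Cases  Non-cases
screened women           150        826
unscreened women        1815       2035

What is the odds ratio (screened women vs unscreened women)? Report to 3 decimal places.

odds, screened women = 150/826 = 0.1816
odds, unscreened women = 1815/2035 = 0.8919
OR = 0.1816 / 0.8919 = 0.204

0.204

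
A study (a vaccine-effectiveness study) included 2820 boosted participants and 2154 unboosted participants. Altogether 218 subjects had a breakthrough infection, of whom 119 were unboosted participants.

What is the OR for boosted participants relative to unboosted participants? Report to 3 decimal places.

boosted participants with the outcome: 218 − 119 = 99
boosted participants without the outcome: 2820 − 99 = 2721
unboosted participants without the outcome: 2154 − 119 = 2035
OR = (99 × 2035) / (2721 × 119) = 201465/323799 ≈ 0.622

OR: 0.622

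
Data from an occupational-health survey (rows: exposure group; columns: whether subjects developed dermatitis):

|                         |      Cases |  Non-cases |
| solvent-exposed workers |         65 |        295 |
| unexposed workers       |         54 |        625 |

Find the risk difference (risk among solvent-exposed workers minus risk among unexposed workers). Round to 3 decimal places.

RD = 0.101

risk, solvent-exposed workers = 65/360 = 0.1806
risk, unexposed workers = 54/679 = 0.0795
risk difference = 0.1806 − 0.0795 = 0.101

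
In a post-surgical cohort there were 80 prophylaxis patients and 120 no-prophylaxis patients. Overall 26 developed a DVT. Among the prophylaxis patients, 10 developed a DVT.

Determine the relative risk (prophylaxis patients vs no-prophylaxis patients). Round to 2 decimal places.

prophylaxis patients without the outcome: 80 − 10 = 70
no-prophylaxis patients with the outcome: 26 − 10 = 16
no-prophylaxis patients without the outcome: 120 − 16 = 104
risk, prophylaxis patients = 10/80 = 0.1250
risk, no-prophylaxis patients = 16/120 = 0.1333
RR = 0.1250 / 0.1333 = 0.94

0.94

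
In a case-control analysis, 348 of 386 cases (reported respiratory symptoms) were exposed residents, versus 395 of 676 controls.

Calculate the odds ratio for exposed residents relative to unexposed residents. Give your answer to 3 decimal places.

OR = (348 × 281) / (395 × 38) = 97788/15010 ≈ 6.515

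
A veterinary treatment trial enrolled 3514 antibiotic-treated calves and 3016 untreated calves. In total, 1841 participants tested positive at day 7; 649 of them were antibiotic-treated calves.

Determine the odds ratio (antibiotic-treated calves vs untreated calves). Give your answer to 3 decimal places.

antibiotic-treated calves without the outcome: 3514 − 649 = 2865
untreated calves with the outcome: 1841 − 649 = 1192
untreated calves without the outcome: 3016 − 1192 = 1824
odds, antibiotic-treated calves = 649/2865 = 0.2265
odds, untreated calves = 1192/1824 = 0.6535
OR = 0.2265 / 0.6535 = 0.347

OR ≈ 0.347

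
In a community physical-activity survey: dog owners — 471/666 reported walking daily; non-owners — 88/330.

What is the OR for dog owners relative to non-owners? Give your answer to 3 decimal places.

OR = (471 × 242) / (195 × 88) = 113982/17160 ≈ 6.642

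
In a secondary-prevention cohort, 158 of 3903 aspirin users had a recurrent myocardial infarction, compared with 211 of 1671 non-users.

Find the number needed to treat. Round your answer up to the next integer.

risk, aspirin users = 158/3903 = 0.040482
risk, non-users = 211/1671 = 0.126272
absolute risk difference = 0.085790
1 / 0.085790 = 11.656 → round up → 12

12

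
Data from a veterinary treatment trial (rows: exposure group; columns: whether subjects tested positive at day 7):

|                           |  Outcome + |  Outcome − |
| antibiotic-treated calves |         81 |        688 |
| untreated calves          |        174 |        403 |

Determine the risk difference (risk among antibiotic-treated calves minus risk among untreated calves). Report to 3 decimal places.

RD = -0.196

risk, antibiotic-treated calves = 81/769 = 0.1053
risk, untreated calves = 174/577 = 0.3016
risk difference = 0.1053 − 0.3016 = -0.196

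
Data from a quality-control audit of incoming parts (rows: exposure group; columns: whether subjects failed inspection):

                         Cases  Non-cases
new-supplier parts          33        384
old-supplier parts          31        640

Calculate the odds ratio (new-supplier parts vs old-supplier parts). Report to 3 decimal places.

OR = (33 × 640) / (384 × 31) = 21120/11904 ≈ 1.774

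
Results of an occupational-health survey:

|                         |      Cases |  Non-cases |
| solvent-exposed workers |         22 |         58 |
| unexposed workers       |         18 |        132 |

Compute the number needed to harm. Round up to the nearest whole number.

risk, solvent-exposed workers = 22/80 = 0.275000
risk, unexposed workers = 18/150 = 0.120000
absolute risk difference = 0.155000
1 / 0.155000 = 6.452 → round up → 7

NNH = 7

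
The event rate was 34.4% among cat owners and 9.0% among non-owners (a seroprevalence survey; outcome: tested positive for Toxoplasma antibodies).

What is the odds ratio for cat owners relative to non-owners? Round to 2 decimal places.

OR: 5.30

odds, cat owners = 0.3440/0.6560 = 0.5244
odds, non-owners = 0.0900/0.9100 = 0.0989
OR = 0.5244 / 0.0989 = 5.30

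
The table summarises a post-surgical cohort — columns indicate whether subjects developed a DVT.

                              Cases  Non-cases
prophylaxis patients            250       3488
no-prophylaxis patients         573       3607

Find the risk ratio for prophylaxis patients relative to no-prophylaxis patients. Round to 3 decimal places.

risk, prophylaxis patients = 250/3738 = 0.0669
risk, no-prophylaxis patients = 573/4180 = 0.1371
RR = 0.0669 / 0.1371 = 0.488

RR = 0.488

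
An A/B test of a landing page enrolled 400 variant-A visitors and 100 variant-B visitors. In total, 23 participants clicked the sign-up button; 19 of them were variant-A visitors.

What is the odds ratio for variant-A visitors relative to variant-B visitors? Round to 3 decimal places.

variant-A visitors without the outcome: 400 − 19 = 381
variant-B visitors with the outcome: 23 − 19 = 4
variant-B visitors without the outcome: 100 − 4 = 96
OR = (19 × 96) / (381 × 4) = 1824/1524 ≈ 1.197

1.197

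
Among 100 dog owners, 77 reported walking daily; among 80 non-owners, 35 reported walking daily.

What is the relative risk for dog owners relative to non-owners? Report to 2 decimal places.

RR = 1.76

risk, dog owners = 77/100 = 0.7700
risk, non-owners = 35/80 = 0.4375
RR = 0.7700 / 0.4375 = 1.76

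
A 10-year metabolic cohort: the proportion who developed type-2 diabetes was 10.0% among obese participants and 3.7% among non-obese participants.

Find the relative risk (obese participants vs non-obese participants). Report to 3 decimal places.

RR = 0.10000 / 0.03700 = 2.703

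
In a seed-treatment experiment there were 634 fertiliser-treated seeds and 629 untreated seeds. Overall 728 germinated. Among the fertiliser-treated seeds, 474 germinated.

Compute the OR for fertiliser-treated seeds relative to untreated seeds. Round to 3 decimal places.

4.374

fertiliser-treated seeds without the outcome: 634 − 474 = 160
untreated seeds with the outcome: 728 − 474 = 254
untreated seeds without the outcome: 629 − 254 = 375
OR = (474 × 375) / (160 × 254) = 177750/40640 ≈ 4.374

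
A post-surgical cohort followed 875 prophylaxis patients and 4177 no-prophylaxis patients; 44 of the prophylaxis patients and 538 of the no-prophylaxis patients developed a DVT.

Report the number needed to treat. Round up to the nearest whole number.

NNT: 13

risk, prophylaxis patients = 44/875 = 0.050286
risk, no-prophylaxis patients = 538/4177 = 0.128801
absolute risk difference = 0.078515
1 / 0.078515 = 12.736 → round up → 13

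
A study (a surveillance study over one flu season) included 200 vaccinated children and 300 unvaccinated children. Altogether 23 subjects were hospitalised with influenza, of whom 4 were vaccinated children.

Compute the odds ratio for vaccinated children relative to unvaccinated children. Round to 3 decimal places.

vaccinated children without the outcome: 200 − 4 = 196
unvaccinated children with the outcome: 23 − 4 = 19
unvaccinated children without the outcome: 300 − 19 = 281
odds, vaccinated children = 4/196 = 0.02041
odds, unvaccinated children = 19/281 = 0.06762
OR = 0.02041 / 0.06762 = 0.302

OR = 0.302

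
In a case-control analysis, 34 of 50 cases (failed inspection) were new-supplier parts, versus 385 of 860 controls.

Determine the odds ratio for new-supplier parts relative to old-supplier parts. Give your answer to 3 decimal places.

OR = (34 × 475) / (385 × 16) = 16150/6160 ≈ 2.622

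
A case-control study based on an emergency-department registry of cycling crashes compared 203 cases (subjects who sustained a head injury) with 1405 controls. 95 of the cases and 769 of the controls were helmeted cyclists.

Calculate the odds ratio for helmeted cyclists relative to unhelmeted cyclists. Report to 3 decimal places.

OR = 0.727

odds, helmeted cyclists = 95/769 = 0.1235
odds, unhelmeted cyclists = 108/636 = 0.1698
OR = 0.1235 / 0.1698 = 0.727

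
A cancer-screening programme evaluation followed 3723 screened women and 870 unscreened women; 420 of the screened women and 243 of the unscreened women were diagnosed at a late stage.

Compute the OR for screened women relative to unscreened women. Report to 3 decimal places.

odds, screened women = 420/3303 = 0.1272
odds, unscreened women = 243/627 = 0.3876
OR = 0.1272 / 0.3876 = 0.328

0.328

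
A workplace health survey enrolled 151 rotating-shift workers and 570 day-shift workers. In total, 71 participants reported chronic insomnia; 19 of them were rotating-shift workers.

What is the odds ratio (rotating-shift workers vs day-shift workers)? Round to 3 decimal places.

rotating-shift workers without the outcome: 151 − 19 = 132
day-shift workers with the outcome: 71 − 19 = 52
day-shift workers without the outcome: 570 − 52 = 518
OR = (19 × 518) / (132 × 52) = 9842/6864 ≈ 1.434

1.434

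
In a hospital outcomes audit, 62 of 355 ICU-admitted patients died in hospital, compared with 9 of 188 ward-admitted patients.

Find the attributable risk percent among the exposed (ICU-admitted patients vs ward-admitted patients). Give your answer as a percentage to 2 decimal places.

AR%: 72.59%

risk, ICU-admitted patients = 62/355 = 0.17465
risk, ward-admitted patients = 9/188 = 0.04787
AR% = (0.17465 − 0.04787) / 0.17465 = 0.7259 → 72.59%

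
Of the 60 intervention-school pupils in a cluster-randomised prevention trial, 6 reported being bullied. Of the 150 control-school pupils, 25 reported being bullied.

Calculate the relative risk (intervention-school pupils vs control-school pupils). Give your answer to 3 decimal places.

risk, intervention-school pupils = 6/60 = 0.1000
risk, control-school pupils = 25/150 = 0.1667
RR = 0.1000 / 0.1667 = 0.600

RR = 0.600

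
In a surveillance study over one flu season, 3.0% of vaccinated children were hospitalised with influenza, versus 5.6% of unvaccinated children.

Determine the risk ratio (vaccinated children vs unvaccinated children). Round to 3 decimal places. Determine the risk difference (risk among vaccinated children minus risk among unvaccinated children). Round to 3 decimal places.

RR = 0.536; RD = -0.026

RR = 0.03000 / 0.05600 = 0.536
risk difference = 0.03000 − 0.05600 = -0.026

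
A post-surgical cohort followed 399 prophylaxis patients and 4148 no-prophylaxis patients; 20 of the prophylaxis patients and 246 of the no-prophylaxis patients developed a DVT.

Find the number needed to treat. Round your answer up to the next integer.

109

risk, prophylaxis patients = 20/399 = 0.050125
risk, no-prophylaxis patients = 246/4148 = 0.059306
absolute risk difference = 0.009180
1 / 0.009180 = 108.932 → round up → 109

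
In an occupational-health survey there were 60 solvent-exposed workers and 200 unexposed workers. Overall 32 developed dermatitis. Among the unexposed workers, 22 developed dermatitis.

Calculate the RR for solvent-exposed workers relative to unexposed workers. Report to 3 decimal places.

1.515

solvent-exposed workers with the outcome: 32 − 22 = 10
solvent-exposed workers without the outcome: 60 − 10 = 50
unexposed workers without the outcome: 200 − 22 = 178
risk, solvent-exposed workers = 10/60 = 0.1667
risk, unexposed workers = 22/200 = 0.1100
RR = 0.1667 / 0.1100 = 1.515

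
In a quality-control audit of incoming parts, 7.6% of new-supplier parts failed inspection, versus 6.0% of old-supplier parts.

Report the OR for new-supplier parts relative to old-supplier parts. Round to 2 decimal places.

odds, new-supplier parts = 0.0760/0.9240 = 0.0823
odds, old-supplier parts = 0.0600/0.9400 = 0.0638
OR = 0.0823 / 0.0638 = 1.29

1.29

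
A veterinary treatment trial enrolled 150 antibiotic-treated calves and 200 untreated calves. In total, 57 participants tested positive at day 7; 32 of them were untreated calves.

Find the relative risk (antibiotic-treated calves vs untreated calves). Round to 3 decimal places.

1.042

antibiotic-treated calves with the outcome: 57 − 32 = 25
antibiotic-treated calves without the outcome: 150 − 25 = 125
untreated calves without the outcome: 200 − 32 = 168
risk, antibiotic-treated calves = 25/150 = 0.1667
risk, untreated calves = 32/200 = 0.1600
RR = 0.1667 / 0.1600 = 1.042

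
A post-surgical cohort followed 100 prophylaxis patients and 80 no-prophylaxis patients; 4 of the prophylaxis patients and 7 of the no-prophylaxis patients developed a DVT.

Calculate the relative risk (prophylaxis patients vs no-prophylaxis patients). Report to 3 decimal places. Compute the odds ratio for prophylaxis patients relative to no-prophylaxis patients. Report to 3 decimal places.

RR = 0.457; OR = 0.435

risk, prophylaxis patients = 4/100 = 0.04000
risk, no-prophylaxis patients = 7/80 = 0.08750
RR = 0.04000 / 0.08750 = 0.457
odds, prophylaxis patients = 4/96 = 0.04167
odds, no-prophylaxis patients = 7/73 = 0.09589
OR = 0.04167 / 0.09589 = 0.435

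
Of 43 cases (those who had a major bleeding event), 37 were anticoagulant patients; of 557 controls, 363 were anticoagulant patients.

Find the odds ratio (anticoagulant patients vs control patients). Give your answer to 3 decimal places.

OR ≈ 3.296

odds, anticoagulant patients = 37/363 = 0.10193
odds, control patients = 6/194 = 0.03093
OR = 0.10193 / 0.03093 = 3.296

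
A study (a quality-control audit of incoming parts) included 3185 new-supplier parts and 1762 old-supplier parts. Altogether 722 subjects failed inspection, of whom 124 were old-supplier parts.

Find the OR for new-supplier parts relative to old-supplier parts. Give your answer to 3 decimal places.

new-supplier parts with the outcome: 722 − 124 = 598
new-supplier parts without the outcome: 3185 − 598 = 2587
old-supplier parts without the outcome: 1762 − 124 = 1638
OR = (598 × 1638) / (2587 × 124) = 979524/320788 ≈ 3.053

3.053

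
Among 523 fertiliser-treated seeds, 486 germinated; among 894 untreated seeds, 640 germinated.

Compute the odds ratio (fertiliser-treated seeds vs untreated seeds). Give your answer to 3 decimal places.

5.213

odds, fertiliser-treated seeds = 486/37 = 13.1351
odds, untreated seeds = 640/254 = 2.5197
OR = 13.1351 / 2.5197 = 5.213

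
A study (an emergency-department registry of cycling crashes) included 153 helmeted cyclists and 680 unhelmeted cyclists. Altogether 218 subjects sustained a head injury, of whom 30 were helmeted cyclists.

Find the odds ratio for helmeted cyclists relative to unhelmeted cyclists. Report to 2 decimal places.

helmeted cyclists without the outcome: 153 − 30 = 123
unhelmeted cyclists with the outcome: 218 − 30 = 188
unhelmeted cyclists without the outcome: 680 − 188 = 492
odds, helmeted cyclists = 30/123 = 0.2439
odds, unhelmeted cyclists = 188/492 = 0.3821
OR = 0.2439 / 0.3821 = 0.64

0.64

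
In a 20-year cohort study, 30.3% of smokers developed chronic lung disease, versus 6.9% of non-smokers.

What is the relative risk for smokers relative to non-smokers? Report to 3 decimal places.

RR = 0.3030 / 0.0690 = 4.391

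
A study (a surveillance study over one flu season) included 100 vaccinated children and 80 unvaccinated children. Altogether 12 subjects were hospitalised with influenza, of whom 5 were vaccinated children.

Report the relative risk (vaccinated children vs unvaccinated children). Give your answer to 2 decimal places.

vaccinated children without the outcome: 100 − 5 = 95
unvaccinated children with the outcome: 12 − 5 = 7
unvaccinated children without the outcome: 80 − 7 = 73
risk, vaccinated children = 5/100 = 0.0500
risk, unvaccinated children = 7/80 = 0.0875
RR = 0.0500 / 0.0875 = 0.57

RR = 0.57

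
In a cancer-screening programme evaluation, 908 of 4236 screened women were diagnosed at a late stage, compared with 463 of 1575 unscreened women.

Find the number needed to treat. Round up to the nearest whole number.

risk, screened women = 908/4236 = 0.214353
risk, unscreened women = 463/1575 = 0.293968
absolute risk difference = 0.079615
1 / 0.079615 = 12.560 → round up → 13

NNT ≈ 13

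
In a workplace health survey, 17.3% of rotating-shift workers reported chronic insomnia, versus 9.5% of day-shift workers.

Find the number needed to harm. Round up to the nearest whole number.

13

absolute risk difference = 0.078000
1 / 0.078000 = 12.821 → round up → 13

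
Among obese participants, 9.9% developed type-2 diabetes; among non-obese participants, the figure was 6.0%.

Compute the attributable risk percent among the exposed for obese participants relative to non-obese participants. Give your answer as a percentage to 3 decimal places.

AR% = (0.0990 − 0.0600) / 0.0990 = 0.3939 → 39.394%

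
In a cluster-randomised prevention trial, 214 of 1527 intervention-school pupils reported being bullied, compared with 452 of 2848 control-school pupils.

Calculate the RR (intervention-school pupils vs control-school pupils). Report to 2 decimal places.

risk, intervention-school pupils = 214/1527 = 0.1401
risk, control-school pupils = 452/2848 = 0.1587
RR = 0.1401 / 0.1587 = 0.88

RR ≈ 0.88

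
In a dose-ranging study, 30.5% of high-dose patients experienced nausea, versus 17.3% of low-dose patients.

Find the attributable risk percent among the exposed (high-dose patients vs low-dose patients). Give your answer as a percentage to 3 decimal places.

AR% = (0.3050 − 0.1730) / 0.3050 = 0.4328 → 43.279%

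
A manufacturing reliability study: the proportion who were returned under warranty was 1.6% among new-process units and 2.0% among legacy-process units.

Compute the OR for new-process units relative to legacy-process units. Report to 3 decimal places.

0.797

odds, new-process units = 0.01600/0.98400 = 0.01626
odds, legacy-process units = 0.02000/0.98000 = 0.02041
OR = 0.01626 / 0.02041 = 0.797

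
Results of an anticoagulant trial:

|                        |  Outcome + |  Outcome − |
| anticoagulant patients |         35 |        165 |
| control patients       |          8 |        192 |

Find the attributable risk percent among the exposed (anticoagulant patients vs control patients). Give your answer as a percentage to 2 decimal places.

risk, anticoagulant patients = 35/200 = 0.17500
risk, control patients = 8/200 = 0.04000
AR% = (0.17500 − 0.04000) / 0.17500 = 0.7714 → 77.14%

77.14%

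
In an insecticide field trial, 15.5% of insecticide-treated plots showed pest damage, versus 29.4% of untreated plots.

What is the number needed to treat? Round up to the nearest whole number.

absolute risk difference = 0.139000
1 / 0.139000 = 7.194 → round up → 8

8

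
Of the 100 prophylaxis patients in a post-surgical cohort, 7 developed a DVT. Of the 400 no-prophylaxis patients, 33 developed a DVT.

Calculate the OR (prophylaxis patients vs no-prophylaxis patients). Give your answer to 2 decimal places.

odds, prophylaxis patients = 7/93 = 0.0753
odds, no-prophylaxis patients = 33/367 = 0.0899
OR = 0.0753 / 0.0899 = 0.84

OR: 0.84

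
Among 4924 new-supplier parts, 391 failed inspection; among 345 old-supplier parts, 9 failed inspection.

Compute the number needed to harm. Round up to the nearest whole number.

risk, new-supplier parts = 391/4924 = 0.079407
risk, old-supplier parts = 9/345 = 0.026087
absolute risk difference = 0.053320
1 / 0.053320 = 18.755 → round up → 19

NNH = 19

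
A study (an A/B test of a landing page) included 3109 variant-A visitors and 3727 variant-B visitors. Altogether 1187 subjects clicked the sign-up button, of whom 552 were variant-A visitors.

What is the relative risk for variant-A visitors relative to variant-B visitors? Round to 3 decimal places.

1.042

variant-A visitors without the outcome: 3109 − 552 = 2557
variant-B visitors with the outcome: 1187 − 552 = 635
variant-B visitors without the outcome: 3727 − 635 = 3092
risk, variant-A visitors = 552/3109 = 0.1775
risk, variant-B visitors = 635/3727 = 0.1704
RR = 0.1775 / 0.1704 = 1.042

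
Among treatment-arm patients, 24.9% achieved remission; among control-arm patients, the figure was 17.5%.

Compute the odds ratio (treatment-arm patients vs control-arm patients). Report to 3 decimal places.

1.563

odds, treatment-arm patients = 0.2490/0.7510 = 0.3316
odds, control-arm patients = 0.1750/0.8250 = 0.2121
OR = 0.3316 / 0.2121 = 1.563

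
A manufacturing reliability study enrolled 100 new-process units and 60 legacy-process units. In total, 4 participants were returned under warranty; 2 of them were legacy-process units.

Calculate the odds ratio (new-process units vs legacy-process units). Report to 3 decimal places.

new-process units with the outcome: 4 − 2 = 2
new-process units without the outcome: 100 − 2 = 98
legacy-process units without the outcome: 60 − 2 = 58
odds, new-process units = 2/98 = 0.02041
odds, legacy-process units = 2/58 = 0.03448
OR = 0.02041 / 0.03448 = 0.592

OR ≈ 0.592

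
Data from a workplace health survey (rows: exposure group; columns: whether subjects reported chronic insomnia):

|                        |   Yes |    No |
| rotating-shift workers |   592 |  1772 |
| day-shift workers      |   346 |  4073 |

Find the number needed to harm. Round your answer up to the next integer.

NNH: 6

risk, rotating-shift workers = 592/2364 = 0.250423
risk, day-shift workers = 346/4419 = 0.078298
absolute risk difference = 0.172125
1 / 0.172125 = 5.810 → round up → 6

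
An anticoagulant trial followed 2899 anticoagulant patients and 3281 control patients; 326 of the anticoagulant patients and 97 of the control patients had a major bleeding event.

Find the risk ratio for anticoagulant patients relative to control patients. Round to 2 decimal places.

RR ≈ 3.80

risk, anticoagulant patients = 326/2899 = 0.11245
risk, control patients = 97/3281 = 0.02956
RR = 0.11245 / 0.02956 = 3.80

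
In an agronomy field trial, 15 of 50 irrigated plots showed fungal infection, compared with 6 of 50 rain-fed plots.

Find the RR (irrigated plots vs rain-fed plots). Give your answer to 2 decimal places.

risk, irrigated plots = 15/50 = 0.3000
risk, rain-fed plots = 6/50 = 0.1200
RR = 0.3000 / 0.1200 = 2.50

RR: 2.50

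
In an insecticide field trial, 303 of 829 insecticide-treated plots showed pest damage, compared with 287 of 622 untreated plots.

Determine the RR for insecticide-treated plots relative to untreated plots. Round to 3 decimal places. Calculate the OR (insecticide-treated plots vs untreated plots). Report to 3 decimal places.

risk, insecticide-treated plots = 303/829 = 0.3655
risk, untreated plots = 287/622 = 0.4614
RR = 0.3655 / 0.4614 = 0.792
OR = (303 × 335) / (526 × 287) = 101505/150962 ≈ 0.672

RR = 0.792; OR = 0.672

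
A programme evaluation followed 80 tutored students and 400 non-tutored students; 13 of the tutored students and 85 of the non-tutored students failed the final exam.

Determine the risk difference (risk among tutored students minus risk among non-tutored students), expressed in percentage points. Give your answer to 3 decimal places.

risk, tutored students = 13/80 = 0.1625
risk, non-tutored students = 85/400 = 0.2125
risk difference = 0.1625 − 0.2125 = -0.0500 → -5.000 percentage points

-5.000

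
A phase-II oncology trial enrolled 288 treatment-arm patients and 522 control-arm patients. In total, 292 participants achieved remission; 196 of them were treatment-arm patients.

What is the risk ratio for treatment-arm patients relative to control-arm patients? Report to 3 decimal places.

treatment-arm patients without the outcome: 288 − 196 = 92
control-arm patients with the outcome: 292 − 196 = 96
control-arm patients without the outcome: 522 − 96 = 426
risk, treatment-arm patients = 196/288 = 0.6806
risk, control-arm patients = 96/522 = 0.1839
RR = 0.6806 / 0.1839 = 3.701

3.701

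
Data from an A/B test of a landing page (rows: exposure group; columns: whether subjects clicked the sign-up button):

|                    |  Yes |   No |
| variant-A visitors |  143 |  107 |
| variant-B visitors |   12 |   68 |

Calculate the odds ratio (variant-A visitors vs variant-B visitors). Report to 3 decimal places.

OR = (143 × 68) / (107 × 12) = 9724/1284 ≈ 7.573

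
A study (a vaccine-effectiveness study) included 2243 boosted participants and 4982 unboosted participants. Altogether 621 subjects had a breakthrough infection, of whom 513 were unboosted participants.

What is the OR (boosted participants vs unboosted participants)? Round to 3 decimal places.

boosted participants with the outcome: 621 − 513 = 108
boosted participants without the outcome: 2243 − 108 = 2135
unboosted participants without the outcome: 4982 − 513 = 4469
OR = (108 × 4469) / (2135 × 513) = 482652/1095255 ≈ 0.441

OR ≈ 0.441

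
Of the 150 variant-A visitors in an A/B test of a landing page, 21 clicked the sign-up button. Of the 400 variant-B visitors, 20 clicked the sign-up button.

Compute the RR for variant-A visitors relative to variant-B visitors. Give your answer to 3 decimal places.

risk, variant-A visitors = 21/150 = 0.1400
risk, variant-B visitors = 20/400 = 0.0500
RR = 0.1400 / 0.0500 = 2.800

RR = 2.800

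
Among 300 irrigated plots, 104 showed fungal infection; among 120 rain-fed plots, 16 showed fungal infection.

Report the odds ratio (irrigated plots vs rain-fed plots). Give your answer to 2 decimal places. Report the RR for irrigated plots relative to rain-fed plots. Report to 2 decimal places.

OR = 3.45; RR = 2.60

odds, irrigated plots = 104/196 = 0.5306
odds, rain-fed plots = 16/104 = 0.1538
OR = 0.5306 / 0.1538 = 3.45
risk, irrigated plots = 104/300 = 0.3467
risk, rain-fed plots = 16/120 = 0.1333
RR = 0.3467 / 0.1333 = 2.60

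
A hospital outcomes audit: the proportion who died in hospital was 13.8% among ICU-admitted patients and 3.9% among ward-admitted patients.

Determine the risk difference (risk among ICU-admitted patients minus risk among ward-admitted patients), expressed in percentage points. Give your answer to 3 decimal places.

RD ≈ 9.900

risk difference = 0.13800 − 0.03900 = 0.09900 → 9.900 percentage points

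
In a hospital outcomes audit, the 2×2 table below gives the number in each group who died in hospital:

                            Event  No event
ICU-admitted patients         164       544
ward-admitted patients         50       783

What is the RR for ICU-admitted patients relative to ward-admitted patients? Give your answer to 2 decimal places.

3.86

risk, ICU-admitted patients = 164/708 = 0.2316
risk, ward-admitted patients = 50/833 = 0.0600
RR = 0.2316 / 0.0600 = 3.86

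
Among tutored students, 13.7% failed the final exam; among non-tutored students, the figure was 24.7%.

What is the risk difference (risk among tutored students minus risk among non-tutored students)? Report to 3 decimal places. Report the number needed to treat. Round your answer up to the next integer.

RD = -0.110; NNT = 10

risk difference = 0.1370 − 0.2470 = -0.110
absolute risk difference = 0.110000
1 / 0.110000 = 9.091 → round up → 10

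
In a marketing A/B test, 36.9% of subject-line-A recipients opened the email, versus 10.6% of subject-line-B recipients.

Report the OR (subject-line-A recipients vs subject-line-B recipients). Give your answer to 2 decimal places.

odds, subject-line-A recipients = 0.3690/0.6310 = 0.5848
odds, subject-line-B recipients = 0.1060/0.8940 = 0.1186
OR = 0.5848 / 0.1186 = 4.93

4.93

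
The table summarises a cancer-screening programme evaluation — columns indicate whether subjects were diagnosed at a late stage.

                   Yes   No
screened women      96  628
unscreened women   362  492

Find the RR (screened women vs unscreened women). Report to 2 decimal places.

risk, screened women = 96/724 = 0.1326
risk, unscreened women = 362/854 = 0.4239
RR = 0.1326 / 0.4239 = 0.31

0.31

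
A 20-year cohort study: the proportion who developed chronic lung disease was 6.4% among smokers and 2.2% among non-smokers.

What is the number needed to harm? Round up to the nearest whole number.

NNH: 24

absolute risk difference = 0.042000
1 / 0.042000 = 23.810 → round up → 24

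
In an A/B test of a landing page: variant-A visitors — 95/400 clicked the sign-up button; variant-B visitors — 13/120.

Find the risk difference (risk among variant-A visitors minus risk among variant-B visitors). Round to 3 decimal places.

0.129

risk, variant-A visitors = 95/400 = 0.2375
risk, variant-B visitors = 13/120 = 0.1083
risk difference = 0.2375 − 0.1083 = 0.129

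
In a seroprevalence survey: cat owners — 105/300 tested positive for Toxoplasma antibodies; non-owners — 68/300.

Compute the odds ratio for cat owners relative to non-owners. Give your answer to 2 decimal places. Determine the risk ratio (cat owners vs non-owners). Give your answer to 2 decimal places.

OR = (105 × 232) / (195 × 68) = 24360/13260 ≈ 1.84
risk, cat owners = 105/300 = 0.3500
risk, non-owners = 68/300 = 0.2267
RR = 0.3500 / 0.2267 = 1.54

OR = 1.84; RR = 1.54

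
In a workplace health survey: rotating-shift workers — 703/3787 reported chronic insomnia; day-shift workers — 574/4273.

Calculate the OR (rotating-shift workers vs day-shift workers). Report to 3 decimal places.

1.469

odds, rotating-shift workers = 703/3084 = 0.2280
odds, day-shift workers = 574/3699 = 0.1552
OR = 0.2280 / 0.1552 = 1.469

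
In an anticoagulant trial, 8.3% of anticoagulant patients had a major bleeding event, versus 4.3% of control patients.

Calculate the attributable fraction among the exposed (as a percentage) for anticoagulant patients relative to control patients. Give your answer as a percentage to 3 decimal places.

AR% = (0.08300 − 0.04300) / 0.08300 = 0.4819 → 48.193%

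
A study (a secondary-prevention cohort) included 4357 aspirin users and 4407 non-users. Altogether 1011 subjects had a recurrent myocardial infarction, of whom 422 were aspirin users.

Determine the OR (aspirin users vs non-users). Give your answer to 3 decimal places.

0.695

aspirin users without the outcome: 4357 − 422 = 3935
non-users with the outcome: 1011 − 422 = 589
non-users without the outcome: 4407 − 589 = 3818
OR = (422 × 3818) / (3935 × 589) = 1611196/2317715 ≈ 0.695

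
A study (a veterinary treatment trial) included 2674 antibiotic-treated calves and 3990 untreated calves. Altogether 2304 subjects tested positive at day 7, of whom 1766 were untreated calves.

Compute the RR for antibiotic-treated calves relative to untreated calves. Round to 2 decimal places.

RR ≈ 0.45

antibiotic-treated calves with the outcome: 2304 − 1766 = 538
antibiotic-treated calves without the outcome: 2674 − 538 = 2136
untreated calves without the outcome: 3990 − 1766 = 2224
risk, antibiotic-treated calves = 538/2674 = 0.2012
risk, untreated calves = 1766/3990 = 0.4426
RR = 0.2012 / 0.4426 = 0.45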